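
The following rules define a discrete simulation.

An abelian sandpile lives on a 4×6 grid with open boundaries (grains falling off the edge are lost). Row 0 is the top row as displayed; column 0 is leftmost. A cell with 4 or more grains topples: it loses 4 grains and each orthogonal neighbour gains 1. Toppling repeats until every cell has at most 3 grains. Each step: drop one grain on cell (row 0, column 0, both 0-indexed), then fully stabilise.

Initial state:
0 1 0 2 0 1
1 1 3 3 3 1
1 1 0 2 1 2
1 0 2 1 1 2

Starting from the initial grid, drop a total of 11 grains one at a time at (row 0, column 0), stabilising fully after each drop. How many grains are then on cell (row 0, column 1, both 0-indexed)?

3

step 0: 0 1 0 2 0 1
1 1 3 3 3 1
1 1 0 2 1 2
1 0 2 1 1 2
step 1: 1 1 0 2 0 1
1 1 3 3 3 1
1 1 0 2 1 2
1 0 2 1 1 2
step 2: 2 1 0 2 0 1
1 1 3 3 3 1
1 1 0 2 1 2
1 0 2 1 1 2
step 3: 3 1 0 2 0 1
1 1 3 3 3 1
1 1 0 2 1 2
1 0 2 1 1 2
step 4: 0 2 0 2 0 1
2 1 3 3 3 1
1 1 0 2 1 2
1 0 2 1 1 2
step 5: 1 2 0 2 0 1
2 1 3 3 3 1
1 1 0 2 1 2
1 0 2 1 1 2
step 6: 2 2 0 2 0 1
2 1 3 3 3 1
1 1 0 2 1 2
1 0 2 1 1 2
step 7: 3 2 0 2 0 1
2 1 3 3 3 1
1 1 0 2 1 2
1 0 2 1 1 2
step 8: 0 3 0 2 0 1
3 1 3 3 3 1
1 1 0 2 1 2
1 0 2 1 1 2
step 9: 1 3 0 2 0 1
3 1 3 3 3 1
1 1 0 2 1 2
1 0 2 1 1 2
step 10: 2 3 0 2 0 1
3 1 3 3 3 1
1 1 0 2 1 2
1 0 2 1 1 2
step 11: 3 3 0 2 0 1
3 1 3 3 3 1
1 1 0 2 1 2
1 0 2 1 1 2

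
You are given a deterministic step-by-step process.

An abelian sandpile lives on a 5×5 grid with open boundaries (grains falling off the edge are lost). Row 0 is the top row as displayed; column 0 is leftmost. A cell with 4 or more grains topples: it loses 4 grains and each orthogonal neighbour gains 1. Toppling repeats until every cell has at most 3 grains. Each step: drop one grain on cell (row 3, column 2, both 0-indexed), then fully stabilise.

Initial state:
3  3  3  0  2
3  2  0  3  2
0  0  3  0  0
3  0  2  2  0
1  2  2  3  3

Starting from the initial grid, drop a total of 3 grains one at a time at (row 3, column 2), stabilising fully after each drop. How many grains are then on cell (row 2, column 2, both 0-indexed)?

gen 0: 3  3  3  0  2
3  2  0  3  2
0  0  3  0  0
3  0  2  2  0
1  2  2  3  3
gen 1: 3  3  3  0  2
3  2  0  3  2
0  0  3  0  0
3  0  3  2  0
1  2  2  3  3
gen 2: 3  3  3  0  2
3  2  1  3  2
0  1  0  1  0
3  1  1  3  0
1  2  3  3  3
gen 3: 3  3  3  0  2
3  2  1  3  2
0  1  0  1  0
3  1  2  3  0
1  2  3  3  3

0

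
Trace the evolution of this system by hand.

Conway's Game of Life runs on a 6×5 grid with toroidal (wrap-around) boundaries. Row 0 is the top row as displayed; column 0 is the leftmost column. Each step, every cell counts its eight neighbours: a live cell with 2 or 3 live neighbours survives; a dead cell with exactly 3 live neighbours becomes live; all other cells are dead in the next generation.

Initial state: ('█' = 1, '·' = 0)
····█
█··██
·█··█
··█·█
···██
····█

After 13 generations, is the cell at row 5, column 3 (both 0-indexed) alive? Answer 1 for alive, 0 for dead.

k=0  ····█
█··██
·█··█
··█·█
···██
····█
k=1  ·····
···█·
·██··
··█·█
█···█
█···█
k=2  ····█
··█··
·██··
··█·█
·█···
█···█
k=3  █··██
·███·
·██··
█·██·
·█·██
█···█
k=4  ·····
·····
█···█
█····
·█···
·██··
k=5  ·····
·····
█···█
██··█
███··
·██··
k=6  ·····
·····
·█··█
··██·
···██
█·█··
k=7  ·····
·····
··██·
█·█··
·█··█
···██
k=8  ·····
·····
·███·
█·█·█
·██·█
█··██
k=9  ····█
··█··
█████
····█
··█··
█████
k=10  ····█
··█··
███·█
····█
··█··
███·█
k=11  ··█·█
··█·█
███·█
··█·█
··█·█
███·█
k=12  ··█·█
··█·█
··█·█
··█·█
··█·█
··█·█
k=13  ███·█
███·█
███·█
███·█
███·█
███·█

0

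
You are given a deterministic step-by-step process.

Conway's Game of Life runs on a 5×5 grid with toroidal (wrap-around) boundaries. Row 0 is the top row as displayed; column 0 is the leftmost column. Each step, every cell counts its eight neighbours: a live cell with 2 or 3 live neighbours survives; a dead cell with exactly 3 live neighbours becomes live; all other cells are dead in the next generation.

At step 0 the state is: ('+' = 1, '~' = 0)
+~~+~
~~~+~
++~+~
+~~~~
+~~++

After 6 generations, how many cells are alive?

10

[0] +~~+~
~~~+~
++~+~
+~~~~
+~~++
[1] +~++~
++~+~
+++~~
~~++~
++~+~
[2] ~~~+~
~~~+~
+~~~~
~~~+~
+~~~~
[3] ~~~~+
~~~~+
~~~~+
~~~~+
~~~~+
[4] +~~++
+~~++
+~~++
+~~++
+~~++
[5] ~++~~
~++~~
~++~~
~++~~
~++~~
[6] +~~+~
+~~+~
+~~+~
+~~+~
+~~+~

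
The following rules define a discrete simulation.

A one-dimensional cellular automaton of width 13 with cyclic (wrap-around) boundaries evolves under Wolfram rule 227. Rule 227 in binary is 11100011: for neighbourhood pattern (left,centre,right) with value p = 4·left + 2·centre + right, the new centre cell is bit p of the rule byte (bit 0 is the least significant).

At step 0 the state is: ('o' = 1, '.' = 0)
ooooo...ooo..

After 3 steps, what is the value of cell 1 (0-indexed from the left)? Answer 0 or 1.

1

k=0  ooooo...ooo..
k=1  .oooo.oo.oo.o
k=2  o.oooo.oo.oo.
k=3  .o.oooo.oo.oo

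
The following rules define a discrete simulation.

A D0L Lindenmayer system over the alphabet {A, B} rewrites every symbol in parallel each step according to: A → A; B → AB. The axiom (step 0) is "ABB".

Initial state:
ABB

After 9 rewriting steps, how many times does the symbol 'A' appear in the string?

gen 0: ABB
gen 1: AABAB
gen 2: AAABAAB
gen 3: AAAABAAAB
gen 4: AAAAABAAAAB
gen 5: AAAAAABAAAAAB
gen 6: AAAAAAABAAAAAAB
gen 7: AAAAAAAABAAAAAAAB
gen 8: AAAAAAAAABAAAAAAAAB
gen 9: AAAAAAAAAABAAAAAAAAAB

19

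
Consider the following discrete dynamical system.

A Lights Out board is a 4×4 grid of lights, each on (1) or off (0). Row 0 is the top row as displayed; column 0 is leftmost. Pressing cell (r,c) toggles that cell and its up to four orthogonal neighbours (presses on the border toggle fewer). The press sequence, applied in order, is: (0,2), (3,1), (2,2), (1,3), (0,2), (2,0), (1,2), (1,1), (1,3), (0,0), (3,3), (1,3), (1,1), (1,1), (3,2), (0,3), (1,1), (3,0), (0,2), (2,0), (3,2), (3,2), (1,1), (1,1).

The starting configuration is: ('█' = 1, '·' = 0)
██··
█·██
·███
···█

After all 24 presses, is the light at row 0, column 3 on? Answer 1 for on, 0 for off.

gen 0: ██··
█·██
·███
···█
gen 1: █·██
█··█
·███
···█
gen 2: █·██
█··█
··██
████
gen 3: █·██
█·██
·█··
██·█
gen 4: █·█·
█···
·█·█
██·█
gen 5: ██·█
█·█·
·█·█
██·█
gen 6: ██·█
··█·
█··█
·█·█
gen 7: ████
·█·█
█·██
·█·█
gen 8: █·██
█·██
████
·█·█
gen 9: █·█·
█···
███·
·█·█
gen 10: ·██·
····
███·
·█·█
gen 11: ·██·
····
████
·██·
gen 12: ·███
··██
███·
·██·
gen 13: ··██
██·█
█·█·
·██·
gen 14: ·███
··██
███·
·██·
gen 15: ·███
··██
██··
···█
gen 16: ·█··
··█·
██··
···█
gen 17: ····
██··
█···
···█
gen 18: ····
██··
····
██·█
gen 19: ·███
███·
····
██·█
gen 20: ·███
·██·
██··
·█·█
gen 21: ·███
·██·
███·
··█·
gen 22: ·███
·██·
██··
·█·█
gen 23: ··██
█···
█···
·█·█
gen 24: ·███
·██·
██··
·█·█

1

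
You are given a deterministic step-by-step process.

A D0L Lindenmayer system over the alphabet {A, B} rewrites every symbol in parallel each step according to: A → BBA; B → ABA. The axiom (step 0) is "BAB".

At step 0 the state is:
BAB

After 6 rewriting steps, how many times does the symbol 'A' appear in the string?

step 0: BAB
step 1: ABABBAABA
step 2: BBAABABBAABAABABBABBAABABBA
step 3: ABAABABBABBAABABBAABAABABBABBAABABBABBAABABBAABAABABBAABAABABBABBAABABBAABAABABBA
step 4: BBAABABBABBAABABBAABAABABBAABAABABBABBAABABBAABAABABBABBAA…ABBAABAABABBABBAABABBAABAABABBABBAABABBABBAABABBAABAABABBA  (len 243)
step 5: ABAABABBABBAABABBAABAABABBAABAABABBABBAABABBAABAABABBABBAA…ABBAABAABABBABBAABABBAABAABABBABBAABABBABBAABABBAABAABABBA  (len 729)
step 6: BBAABABBABBAABABBAABAABABBAABAABABBABBAABABBAABAABABBABBAA…ABBAABAABABBABBAABABBAABAABABBABBAABABBABBAABABBAABAABABBA  (len 2187)

1093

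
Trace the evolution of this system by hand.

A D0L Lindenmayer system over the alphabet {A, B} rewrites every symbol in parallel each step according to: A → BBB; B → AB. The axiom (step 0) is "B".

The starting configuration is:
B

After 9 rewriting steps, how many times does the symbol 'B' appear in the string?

1159

k=0  B
k=1  AB
k=2  BBBAB
k=3  ABABABBBBAB
k=4  BBBABBBBABBBBABABABABBBBAB
k=5  ABABABBBBABABABABBBBABABABABBBBABBBBABBBBABBBBABABABABBBBAB
k=6  BBBABBBBABBBBABABABABBBBABBBBABBBBABBBBABABABABBBBABBBBABB…BABABBBBABABABABBBBABABABABBBBABBBBABBBBABBBBABABABABBBBAB  (len 137)
k=7  ABABABBBBABABABABBBBABABABABBBBABBBBABBBBABBBBABABABABBBBA…BABABBBBABABABABBBBABABABABBBBABBBBABBBBABBBBABABABABBBBAB  (len 314)
k=8  BBBABBBBABBBBABABABABBBBABBBBABBBBABBBBABABABABBBBABBBBABB…BABABBBBABABABABBBBABABABABBBBABBBBABBBBABBBBABABABABBBBAB  (len 725)
k=9  ABABABBBBABABABABBBBABABABABBBBABBBBABBBBABBBBABABABABBBBA…BABABBBBABABABABBBBABABABABBBBABBBBABBBBABBBBABABABABBBBAB  (len 1667)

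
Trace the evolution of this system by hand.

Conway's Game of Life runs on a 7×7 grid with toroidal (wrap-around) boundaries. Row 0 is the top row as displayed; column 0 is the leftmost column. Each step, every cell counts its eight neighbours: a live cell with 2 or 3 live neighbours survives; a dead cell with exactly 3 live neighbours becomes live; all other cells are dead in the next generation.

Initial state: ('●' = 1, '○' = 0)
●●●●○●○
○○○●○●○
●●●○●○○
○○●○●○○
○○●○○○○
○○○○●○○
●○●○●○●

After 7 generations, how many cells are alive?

step 0: ●●●●○●○
○○○●○●○
●●●○●○○
○○●○●○○
○○●○○○○
○○○○●○○
●○●○●○●
step 1: ●○○○○●○
○○○○○●○
○●●○●●○
○○●○○○○
○○○○○○○
○●○○○●○
●○●○●○●
step 2: ●●○○●●○
○●○○○●○
○●●●●●○
○●●●○○○
○○○○○○○
●●○○○●●
●○○○●○○
step 3: ●●○○●●○
○○○○○○○
●○○○○●○
○●○○○○○
○○○○○○●
●●○○○●●
○○○○●○○
step 4: ○○○○●●○
●●○○●●○
○○○○○○○
●○○○○○●
○●○○○●●
●○○○○●●
○○○○●○○
step 5: ○○○●○○●
○○○○●●●
○●○○○●○
●○○○○●●
○●○○○○○
●○○○●○○
○○○○●○○
step 6: ○○○●○○●
●○○○●○●
○○○○○○○
●●○○○●●
○●○○○●○
○○○○○○○
○○○●●●○
step 7: ●○○●○○●
●○○○○●●
○●○○○○○
●●○○○●●
○●○○○●○
○○○○○●○
○○○●●●○

17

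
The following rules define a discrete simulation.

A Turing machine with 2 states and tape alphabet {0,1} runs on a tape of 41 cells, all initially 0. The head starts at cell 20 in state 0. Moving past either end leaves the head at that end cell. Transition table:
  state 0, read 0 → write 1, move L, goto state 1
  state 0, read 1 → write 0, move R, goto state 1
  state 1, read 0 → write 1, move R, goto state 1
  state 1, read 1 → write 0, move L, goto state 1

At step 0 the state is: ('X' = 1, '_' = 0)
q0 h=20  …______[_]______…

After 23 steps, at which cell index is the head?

37

0) q0 h=20  …______[_]______…
1) q1 h=19  …______[_]X_____…
2) q1 h=20  …_____X[X]______…
3) q1 h=19  …______[X]______…
4) q1 h=18  …______[_]______…
5) q1 h=19  …_____X[_]______…
6) q1 h=20  …____XX[_]______…
7) q1 h=21  …___XXX[_]______…
8) q1 h=22  …__XXXX[_]______…
9) q1 h=23  …_XXXXX[_]______…
10) q1 h=24  …XXXXXX[_]______…
11) q1 h=25  …XXXXXX[_]______…
12) q1 h=26  …XXXXXX[_]______…
13) q1 h=27  …XXXXXX[_]______…
14) q1 h=28  …XXXXXX[_]______…
15) q1 h=29  …XXXXXX[_]______…
16) q1 h=30  …XXXXXX[_]______…
17) q1 h=31  …XXXXXX[_]______…
18) q1 h=32  …XXXXXX[_]______…
19) q1 h=33  …XXXXXX[_]______…
20) q1 h=34  …XXXXXX[_]______|
21) q1 h=35  …XXXXXX[_]_____|
22) q1 h=36  …XXXXXX[_]____|
23) q1 h=37  …XXXXXX[_]___|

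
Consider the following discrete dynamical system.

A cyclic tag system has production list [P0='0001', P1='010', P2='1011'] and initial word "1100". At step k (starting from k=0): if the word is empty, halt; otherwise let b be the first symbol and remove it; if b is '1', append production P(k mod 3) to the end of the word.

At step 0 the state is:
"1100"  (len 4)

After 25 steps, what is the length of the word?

12

[0] "1100"  (len 4)
[1] "1000001"  (len 7)
[2] "000001010"  (len 9)
[3] "00001010"  (len 8)
[4] "0001010"  (len 7)
[5] "001010"  (len 6)
[6] "01010"  (len 5)
[7] "1010"  (len 4)
[8] "010010"  (len 6)
[9] "10010"  (len 5)
[10] "00100001"  (len 8)
[11] "0100001"  (len 7)
[12] "100001"  (len 6)
[13] "000010001"  (len 9)
[14] "00010001"  (len 8)
[15] "0010001"  (len 7)
[16] "010001"  (len 6)
[17] "10001"  (len 5)
[18] "00011011"  (len 8)
[19] "0011011"  (len 7)
[20] "011011"  (len 6)
[21] "11011"  (len 5)
[22] "10110001"  (len 8)
[23] "0110001010"  (len 10)
[24] "110001010"  (len 9)
[25] "100010100001"  (len 12)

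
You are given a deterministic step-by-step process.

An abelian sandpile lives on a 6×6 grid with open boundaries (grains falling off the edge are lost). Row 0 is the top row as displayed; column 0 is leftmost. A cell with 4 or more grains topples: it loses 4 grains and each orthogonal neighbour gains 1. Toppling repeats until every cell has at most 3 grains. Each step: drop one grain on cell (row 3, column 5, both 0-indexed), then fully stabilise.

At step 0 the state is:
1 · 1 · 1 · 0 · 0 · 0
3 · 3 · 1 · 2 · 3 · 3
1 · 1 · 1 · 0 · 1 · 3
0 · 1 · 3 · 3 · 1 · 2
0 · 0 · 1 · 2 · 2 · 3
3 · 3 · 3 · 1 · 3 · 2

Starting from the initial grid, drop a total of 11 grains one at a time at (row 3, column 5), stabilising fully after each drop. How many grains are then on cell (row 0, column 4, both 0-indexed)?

gen 0: 1 · 1 · 1 · 0 · 0 · 0
3 · 3 · 1 · 2 · 3 · 3
1 · 1 · 1 · 0 · 1 · 3
0 · 1 · 3 · 3 · 1 · 2
0 · 0 · 1 · 2 · 2 · 3
3 · 3 · 3 · 1 · 3 · 2
gen 1: 1 · 1 · 1 · 0 · 0 · 0
3 · 3 · 1 · 2 · 3 · 3
1 · 1 · 1 · 0 · 1 · 3
0 · 1 · 3 · 3 · 1 · 3
0 · 0 · 1 · 2 · 2 · 3
3 · 3 · 3 · 1 · 3 · 2
gen 2: 1 · 1 · 1 · 0 · 1 · 1
3 · 3 · 1 · 3 · 0 · 1
1 · 1 · 1 · 0 · 3 · 1
0 · 1 · 3 · 3 · 2 · 2
0 · 0 · 1 · 2 · 3 · 0
3 · 3 · 3 · 1 · 3 · 3
gen 3: 1 · 1 · 1 · 0 · 1 · 1
3 · 3 · 1 · 3 · 0 · 1
1 · 1 · 1 · 0 · 3 · 1
0 · 1 · 3 · 3 · 2 · 3
0 · 0 · 1 · 2 · 3 · 0
3 · 3 · 3 · 1 · 3 · 3
gen 4: 1 · 1 · 1 · 0 · 1 · 1
3 · 3 · 1 · 3 · 0 · 1
1 · 1 · 1 · 0 · 3 · 2
0 · 1 · 3 · 3 · 3 · 0
0 · 0 · 1 · 2 · 3 · 1
3 · 3 · 3 · 1 · 3 · 3
gen 5: 1 · 1 · 1 · 0 · 1 · 1
3 · 3 · 1 · 3 · 0 · 1
1 · 1 · 1 · 0 · 3 · 2
0 · 1 · 3 · 3 · 3 · 1
0 · 0 · 1 · 2 · 3 · 1
3 · 3 · 3 · 1 · 3 · 3
gen 6: 1 · 1 · 1 · 0 · 1 · 1
3 · 3 · 1 · 3 · 0 · 1
1 · 1 · 1 · 0 · 3 · 2
0 · 1 · 3 · 3 · 3 · 2
0 · 0 · 1 · 2 · 3 · 1
3 · 3 · 3 · 1 · 3 · 3
gen 7: 1 · 1 · 1 · 0 · 1 · 1
3 · 3 · 1 · 3 · 0 · 1
1 · 1 · 1 · 0 · 3 · 2
0 · 1 · 3 · 3 · 3 · 3
0 · 0 · 1 · 2 · 3 · 1
3 · 3 · 3 · 1 · 3 · 3
gen 8: 1 · 1 · 1 · 0 · 1 · 1
3 · 3 · 1 · 3 · 1 · 2
1 · 1 · 2 · 2 · 1 · 0
0 · 2 · 0 · 2 · 3 · 3
0 · 0 · 3 · 0 · 3 · 0
3 · 3 · 3 · 3 · 1 · 1
gen 9: 1 · 1 · 1 · 0 · 1 · 1
3 · 3 · 1 · 3 · 1 · 2
1 · 1 · 2 · 2 · 2 · 1
0 · 2 · 0 · 3 · 1 · 1
0 · 0 · 3 · 1 · 0 · 2
3 · 3 · 3 · 3 · 2 · 1
gen 10: 1 · 1 · 1 · 0 · 1 · 1
3 · 3 · 1 · 3 · 1 · 2
1 · 1 · 2 · 2 · 2 · 1
0 · 2 · 0 · 3 · 1 · 2
0 · 0 · 3 · 1 · 0 · 2
3 · 3 · 3 · 3 · 2 · 1
gen 11: 1 · 1 · 1 · 0 · 1 · 1
3 · 3 · 1 · 3 · 1 · 2
1 · 1 · 2 · 2 · 2 · 1
0 · 2 · 0 · 3 · 1 · 3
0 · 0 · 3 · 1 · 0 · 2
3 · 3 · 3 · 3 · 2 · 1

1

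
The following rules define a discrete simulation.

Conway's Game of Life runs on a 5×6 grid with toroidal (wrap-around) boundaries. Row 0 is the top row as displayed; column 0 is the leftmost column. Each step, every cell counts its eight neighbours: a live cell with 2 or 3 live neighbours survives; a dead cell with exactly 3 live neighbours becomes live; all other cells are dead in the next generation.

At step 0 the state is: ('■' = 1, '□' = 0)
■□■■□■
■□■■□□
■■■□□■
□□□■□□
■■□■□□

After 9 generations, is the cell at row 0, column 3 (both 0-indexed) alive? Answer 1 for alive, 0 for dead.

0

[0] ■□■■□■
■□■■□□
■■■□□■
□□□■□□
■■□■□□
[1] □□□□□■
□□□□□□
■□□□■■
□□□■■■
■■□■□■
[2] □□□□■■
■□□□■□
■□□■□□
□■■■□□
□□■■□□
[3] □□□□■■
■□□■■□
■□□■■■
□■□□■□
□■□□□□
[4] ■□□■■■
■□□□□□
■■■□□□
□■■■■□
■□□□■■
[5] □■□■□□
□□■■■□
■□□□□■
□□□□■□
□□□□□□
[6] □□□■■□
■■■■■■
□□□□□■
□□□□□■
□□□□□□
[7] ■■□□□□
■■■□□□
□■■■□□
□□□□□□
□□□□■□
[8] ■□■□□■
□□□■□□
■□□■□□
□□■■□□
□□□□□□
[9] □□□□□□
■■■■■■
□□□■■□
□□■■□□
□■■■□□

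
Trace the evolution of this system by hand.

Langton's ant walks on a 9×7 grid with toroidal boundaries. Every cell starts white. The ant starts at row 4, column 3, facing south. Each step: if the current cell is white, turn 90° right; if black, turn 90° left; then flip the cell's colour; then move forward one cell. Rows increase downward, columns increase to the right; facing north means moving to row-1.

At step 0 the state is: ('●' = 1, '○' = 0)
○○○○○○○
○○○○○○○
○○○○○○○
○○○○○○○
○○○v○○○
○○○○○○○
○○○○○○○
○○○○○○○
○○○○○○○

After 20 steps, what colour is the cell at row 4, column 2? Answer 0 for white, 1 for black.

1

k=0  ○○○○○○○
○○○○○○○
○○○○○○○
○○○○○○○
○○○v○○○
○○○○○○○
○○○○○○○
○○○○○○○
○○○○○○○
k=1  ○○○○○○○
○○○○○○○
○○○○○○○
○○○○○○○
○○<●○○○
○○○○○○○
○○○○○○○
○○○○○○○
○○○○○○○
k=2  ○○○○○○○
○○○○○○○
○○○○○○○
○○^○○○○
○○●●○○○
○○○○○○○
○○○○○○○
○○○○○○○
○○○○○○○
k=3  ○○○○○○○
○○○○○○○
○○○○○○○
○○●>○○○
○○●●○○○
○○○○○○○
○○○○○○○
○○○○○○○
○○○○○○○
k=4  ○○○○○○○
○○○○○○○
○○○○○○○
○○●●○○○
○○●v○○○
○○○○○○○
○○○○○○○
○○○○○○○
○○○○○○○
k=5  ○○○○○○○
○○○○○○○
○○○○○○○
○○●●○○○
○○●○>○○
○○○○○○○
○○○○○○○
○○○○○○○
○○○○○○○
k=6  ○○○○○○○
○○○○○○○
○○○○○○○
○○●●○○○
○○●○●○○
○○○○v○○
○○○○○○○
○○○○○○○
○○○○○○○
k=7  ○○○○○○○
○○○○○○○
○○○○○○○
○○●●○○○
○○●○●○○
○○○<●○○
○○○○○○○
○○○○○○○
○○○○○○○
k=8  ○○○○○○○
○○○○○○○
○○○○○○○
○○●●○○○
○○●^●○○
○○○●●○○
○○○○○○○
○○○○○○○
○○○○○○○
k=9  ○○○○○○○
○○○○○○○
○○○○○○○
○○●●○○○
○○●●>○○
○○○●●○○
○○○○○○○
○○○○○○○
○○○○○○○
k=10  ○○○○○○○
○○○○○○○
○○○○○○○
○○●●^○○
○○●●○○○
○○○●●○○
○○○○○○○
○○○○○○○
○○○○○○○
k=11  ○○○○○○○
○○○○○○○
○○○○○○○
○○●●●>○
○○●●○○○
○○○●●○○
○○○○○○○
○○○○○○○
○○○○○○○
k=12  ○○○○○○○
○○○○○○○
○○○○○○○
○○●●●●○
○○●●○v○
○○○●●○○
○○○○○○○
○○○○○○○
○○○○○○○
k=13  ○○○○○○○
○○○○○○○
○○○○○○○
○○●●●●○
○○●●<●○
○○○●●○○
○○○○○○○
○○○○○○○
○○○○○○○
k=14  ○○○○○○○
○○○○○○○
○○○○○○○
○○●●^●○
○○●●●●○
○○○●●○○
○○○○○○○
○○○○○○○
○○○○○○○
k=15  ○○○○○○○
○○○○○○○
○○○○○○○
○○●<○●○
○○●●●●○
○○○●●○○
○○○○○○○
○○○○○○○
○○○○○○○
k=16  ○○○○○○○
○○○○○○○
○○○○○○○
○○●○○●○
○○●v●●○
○○○●●○○
○○○○○○○
○○○○○○○
○○○○○○○
k=17  ○○○○○○○
○○○○○○○
○○○○○○○
○○●○○●○
○○●○>●○
○○○●●○○
○○○○○○○
○○○○○○○
○○○○○○○
k=18  ○○○○○○○
○○○○○○○
○○○○○○○
○○●○^●○
○○●○○●○
○○○●●○○
○○○○○○○
○○○○○○○
○○○○○○○
k=19  ○○○○○○○
○○○○○○○
○○○○○○○
○○●○●>○
○○●○○●○
○○○●●○○
○○○○○○○
○○○○○○○
○○○○○○○
k=20  ○○○○○○○
○○○○○○○
○○○○○^○
○○●○●○○
○○●○○●○
○○○●●○○
○○○○○○○
○○○○○○○
○○○○○○○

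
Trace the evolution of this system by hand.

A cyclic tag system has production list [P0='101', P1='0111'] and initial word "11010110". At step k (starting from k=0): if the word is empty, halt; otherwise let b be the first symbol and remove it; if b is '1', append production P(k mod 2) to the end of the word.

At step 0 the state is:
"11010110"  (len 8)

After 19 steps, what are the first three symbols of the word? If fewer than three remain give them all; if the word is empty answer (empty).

011

[0] "11010110"  (len 8)
[1] "1010110101"  (len 10)
[2] "0101101010111"  (len 13)
[3] "101101010111"  (len 12)
[4] "011010101110111"  (len 15)
[5] "11010101110111"  (len 14)
[6] "10101011101110111"  (len 17)
[7] "0101011101110111101"  (len 19)
[8] "101011101110111101"  (len 18)
[9] "01011101110111101101"  (len 20)
[10] "1011101110111101101"  (len 19)
[11] "011101110111101101101"  (len 21)
[12] "11101110111101101101"  (len 20)
[13] "1101110111101101101101"  (len 22)
[14] "1011101111011011011010111"  (len 25)
[15] "011101111011011011010111101"  (len 27)
[16] "11101111011011011010111101"  (len 26)
[17] "1101111011011011010111101101"  (len 28)
[18] "1011110110110110101111011010111"  (len 31)
[19] "011110110110110101111011010111101"  (len 33)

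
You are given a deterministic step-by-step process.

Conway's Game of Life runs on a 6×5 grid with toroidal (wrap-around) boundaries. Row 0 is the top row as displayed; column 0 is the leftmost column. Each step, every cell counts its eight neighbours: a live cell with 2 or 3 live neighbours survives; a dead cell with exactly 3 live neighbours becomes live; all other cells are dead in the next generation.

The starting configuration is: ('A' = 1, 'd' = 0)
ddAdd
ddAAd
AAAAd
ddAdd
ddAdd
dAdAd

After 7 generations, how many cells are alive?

2

step 0: ddAdd
ddAAd
AAAAd
ddAdd
ddAdd
dAdAd
step 1: dAddd
ddddA
ddddA
ddddd
dAAAd
dAdAd
step 2: AdAdd
Adddd
ddddd
ddAAd
dAdAd
AAdAd
step 3: AdAdd
dAddd
ddddd
ddAAd
AAdAd
AddAd
step 4: AdAdA
dAddd
ddAdd
dAAAA
AAdAd
AddAd
step 5: AdAAA
AAAAd
Adddd
ddddA
ddddd
dddAd
step 6: Adddd
ddddd
AdAAd
ddddd
ddddd
ddAAd
step 7: ddddd
dAddA
ddddd
ddddd
ddddd
ddddd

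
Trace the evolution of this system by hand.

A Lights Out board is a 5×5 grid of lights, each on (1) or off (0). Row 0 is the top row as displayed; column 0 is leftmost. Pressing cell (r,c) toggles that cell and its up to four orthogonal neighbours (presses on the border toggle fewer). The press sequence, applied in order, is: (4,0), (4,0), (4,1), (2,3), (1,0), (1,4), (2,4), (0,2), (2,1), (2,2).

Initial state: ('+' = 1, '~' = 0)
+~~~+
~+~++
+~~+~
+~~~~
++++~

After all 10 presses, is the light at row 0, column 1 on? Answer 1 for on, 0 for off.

[0] +~~~+
~+~++
+~~+~
+~~~~
++++~
[1] +~~~+
~+~++
+~~+~
~~~~~
~~++~
[2] +~~~+
~+~++
+~~+~
+~~~~
++++~
[3] +~~~+
~+~++
+~~+~
++~~~
~~~+~
[4] +~~~+
~+~~+
+~+~+
++~+~
~~~+~
[5] ~~~~+
+~~~+
~~+~+
++~+~
~~~+~
[6] ~~~~~
+~~+~
~~+~~
++~+~
~~~+~
[7] ~~~~~
+~~++
~~+++
++~++
~~~+~
[8] ~+++~
+~+++
~~+++
++~++
~~~+~
[9] ~+++~
+++++
++~++
+~~++
~~~+~
[10] ~+++~
++~++
+~+~+
+~+++
~~~+~

1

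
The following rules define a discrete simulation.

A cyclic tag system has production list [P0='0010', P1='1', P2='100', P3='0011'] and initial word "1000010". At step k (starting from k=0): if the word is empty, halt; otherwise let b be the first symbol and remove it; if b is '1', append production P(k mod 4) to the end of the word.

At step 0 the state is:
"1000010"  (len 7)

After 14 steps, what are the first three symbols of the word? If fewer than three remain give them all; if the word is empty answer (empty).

011

t=0: "1000010"  (len 7)
t=1: "0000100010"  (len 10)
t=2: "000100010"  (len 9)
t=3: "00100010"  (len 8)
t=4: "0100010"  (len 7)
t=5: "100010"  (len 6)
t=6: "000101"  (len 6)
t=7: "00101"  (len 5)
t=8: "0101"  (len 4)
t=9: "101"  (len 3)
t=10: "011"  (len 3)
t=11: "11"  (len 2)
t=12: "10011"  (len 5)
t=13: "00110010"  (len 8)
t=14: "0110010"  (len 7)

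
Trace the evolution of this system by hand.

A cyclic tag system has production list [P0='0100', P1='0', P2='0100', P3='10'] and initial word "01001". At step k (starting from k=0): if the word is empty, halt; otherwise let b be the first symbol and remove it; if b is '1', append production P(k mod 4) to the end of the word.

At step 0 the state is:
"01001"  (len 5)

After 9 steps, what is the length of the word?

3

[0] "01001"  (len 5)
[1] "1001"  (len 4)
[2] "0010"  (len 4)
[3] "010"  (len 3)
[4] "10"  (len 2)
[5] "00100"  (len 5)
[6] "0100"  (len 4)
[7] "100"  (len 3)
[8] "0010"  (len 4)
[9] "010"  (len 3)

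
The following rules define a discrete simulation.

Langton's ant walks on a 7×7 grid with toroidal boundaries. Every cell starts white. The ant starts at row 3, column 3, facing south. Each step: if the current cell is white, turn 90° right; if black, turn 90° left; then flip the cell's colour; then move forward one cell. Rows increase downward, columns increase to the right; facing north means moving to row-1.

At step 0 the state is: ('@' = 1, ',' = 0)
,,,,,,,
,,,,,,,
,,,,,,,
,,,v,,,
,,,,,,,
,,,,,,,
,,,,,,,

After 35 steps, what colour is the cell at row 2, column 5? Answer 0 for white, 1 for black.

0

0) ,,,,,,,
,,,,,,,
,,,,,,,
,,,v,,,
,,,,,,,
,,,,,,,
,,,,,,,
1) ,,,,,,,
,,,,,,,
,,,,,,,
,,<@,,,
,,,,,,,
,,,,,,,
,,,,,,,
2) ,,,,,,,
,,,,,,,
,,^,,,,
,,@@,,,
,,,,,,,
,,,,,,,
,,,,,,,
3) ,,,,,,,
,,,,,,,
,,@>,,,
,,@@,,,
,,,,,,,
,,,,,,,
,,,,,,,
4) ,,,,,,,
,,,,,,,
,,@@,,,
,,@v,,,
,,,,,,,
,,,,,,,
,,,,,,,
5) ,,,,,,,
,,,,,,,
,,@@,,,
,,@,>,,
,,,,,,,
,,,,,,,
,,,,,,,
6) ,,,,,,,
,,,,,,,
,,@@,,,
,,@,@,,
,,,,v,,
,,,,,,,
,,,,,,,
7) ,,,,,,,
,,,,,,,
,,@@,,,
,,@,@,,
,,,<@,,
,,,,,,,
,,,,,,,
8) ,,,,,,,
,,,,,,,
,,@@,,,
,,@^@,,
,,,@@,,
,,,,,,,
,,,,,,,
9) ,,,,,,,
,,,,,,,
,,@@,,,
,,@@>,,
,,,@@,,
,,,,,,,
,,,,,,,
10) ,,,,,,,
,,,,,,,
,,@@^,,
,,@@,,,
,,,@@,,
,,,,,,,
,,,,,,,
11) ,,,,,,,
,,,,,,,
,,@@@>,
,,@@,,,
,,,@@,,
,,,,,,,
,,,,,,,
12) ,,,,,,,
,,,,,,,
,,@@@@,
,,@@,v,
,,,@@,,
,,,,,,,
,,,,,,,
13) ,,,,,,,
,,,,,,,
,,@@@@,
,,@@<@,
,,,@@,,
,,,,,,,
,,,,,,,
14) ,,,,,,,
,,,,,,,
,,@@^@,
,,@@@@,
,,,@@,,
,,,,,,,
,,,,,,,
15) ,,,,,,,
,,,,,,,
,,@<,@,
,,@@@@,
,,,@@,,
,,,,,,,
,,,,,,,
16) ,,,,,,,
,,,,,,,
,,@,,@,
,,@v@@,
,,,@@,,
,,,,,,,
,,,,,,,
17) ,,,,,,,
,,,,,,,
,,@,,@,
,,@,>@,
,,,@@,,
,,,,,,,
,,,,,,,
18) ,,,,,,,
,,,,,,,
,,@,^@,
,,@,,@,
,,,@@,,
,,,,,,,
,,,,,,,
19) ,,,,,,,
,,,,,,,
,,@,@>,
,,@,,@,
,,,@@,,
,,,,,,,
,,,,,,,
20) ,,,,,,,
,,,,,^,
,,@,@,,
,,@,,@,
,,,@@,,
,,,,,,,
,,,,,,,
21) ,,,,,,,
,,,,,@>
,,@,@,,
,,@,,@,
,,,@@,,
,,,,,,,
,,,,,,,
22) ,,,,,,,
,,,,,@@
,,@,@,v
,,@,,@,
,,,@@,,
,,,,,,,
,,,,,,,
23) ,,,,,,,
,,,,,@@
,,@,@<@
,,@,,@,
,,,@@,,
,,,,,,,
,,,,,,,
24) ,,,,,,,
,,,,,^@
,,@,@@@
,,@,,@,
,,,@@,,
,,,,,,,
,,,,,,,
25) ,,,,,,,
,,,,<,@
,,@,@@@
,,@,,@,
,,,@@,,
,,,,,,,
,,,,,,,
26) ,,,,^,,
,,,,@,@
,,@,@@@
,,@,,@,
,,,@@,,
,,,,,,,
,,,,,,,
27) ,,,,@>,
,,,,@,@
,,@,@@@
,,@,,@,
,,,@@,,
,,,,,,,
,,,,,,,
28) ,,,,@@,
,,,,@v@
,,@,@@@
,,@,,@,
,,,@@,,
,,,,,,,
,,,,,,,
29) ,,,,@@,
,,,,<@@
,,@,@@@
,,@,,@,
,,,@@,,
,,,,,,,
,,,,,,,
30) ,,,,@@,
,,,,,@@
,,@,v@@
,,@,,@,
,,,@@,,
,,,,,,,
,,,,,,,
31) ,,,,@@,
,,,,,@@
,,@,,>@
,,@,,@,
,,,@@,,
,,,,,,,
,,,,,,,
32) ,,,,@@,
,,,,,^@
,,@,,,@
,,@,,@,
,,,@@,,
,,,,,,,
,,,,,,,
33) ,,,,@@,
,,,,<,@
,,@,,,@
,,@,,@,
,,,@@,,
,,,,,,,
,,,,,,,
34) ,,,,^@,
,,,,@,@
,,@,,,@
,,@,,@,
,,,@@,,
,,,,,,,
,,,,,,,
35) ,,,<,@,
,,,,@,@
,,@,,,@
,,@,,@,
,,,@@,,
,,,,,,,
,,,,,,,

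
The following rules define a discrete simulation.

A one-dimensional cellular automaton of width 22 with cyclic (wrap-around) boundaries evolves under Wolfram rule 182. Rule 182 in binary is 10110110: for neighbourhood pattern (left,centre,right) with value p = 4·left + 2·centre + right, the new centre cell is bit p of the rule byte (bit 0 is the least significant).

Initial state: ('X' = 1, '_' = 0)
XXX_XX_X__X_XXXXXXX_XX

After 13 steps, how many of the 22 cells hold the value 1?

18

k=0  XXX_XX_X__X_XXXXXXX_XX
k=1  XX_X__XXXXXX_XXXXX_X_X
k=2  X_XXXX_XXXX_X_XXX_XXX_
k=3  XX_XX_X_XX_XXX_X_X_X_X
k=4  X_X__XXX__X_X_XXXXXXX_
k=5  XXXXX_X_XXXXXX_XXXXX_X
k=6  XXXX_XXX_XXXX_X_XXX_X_
k=7  _XX_X_X_X_XX_XXX_X_XXX
k=8  X__XXXXXXX__X_X_XXX_X_
k=9  XXX_XXXXX_XXXXXX_X_XXX
k=10  XX_X_XXX_X_XXXX_XXX_XX
k=11  X_XXX_X_XXX_XX_X_X_X_X
k=12  _X_X_XXX_X_X__XXXXXXX_
k=13  XXXXX_X_XXXXXX_XXXXX_X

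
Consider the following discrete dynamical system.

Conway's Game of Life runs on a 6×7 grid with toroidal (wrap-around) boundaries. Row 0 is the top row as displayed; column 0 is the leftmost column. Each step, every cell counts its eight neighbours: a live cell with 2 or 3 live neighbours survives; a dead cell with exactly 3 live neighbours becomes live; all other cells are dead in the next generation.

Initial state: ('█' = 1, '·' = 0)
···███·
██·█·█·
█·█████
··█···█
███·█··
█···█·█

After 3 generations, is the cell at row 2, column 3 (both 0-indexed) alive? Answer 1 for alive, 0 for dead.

0

k=0  ···███·
██·█·█·
█·█████
··█···█
███·█··
█···█·█
k=1  ·███···
██·····
·······
·······
··█····
█·█···█
k=2  ···█··█
██·····
·······
·······
·█·····
█······
k=3  ·█····█
█······
·······
·······
·······
█······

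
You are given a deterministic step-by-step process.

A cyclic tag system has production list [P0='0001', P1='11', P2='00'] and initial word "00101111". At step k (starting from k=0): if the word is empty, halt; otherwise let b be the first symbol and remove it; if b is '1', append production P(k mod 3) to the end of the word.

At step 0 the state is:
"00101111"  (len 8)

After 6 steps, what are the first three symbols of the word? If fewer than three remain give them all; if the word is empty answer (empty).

110

[0] "00101111"  (len 8)
[1] "0101111"  (len 7)
[2] "101111"  (len 6)
[3] "0111100"  (len 7)
[4] "111100"  (len 6)
[5] "1110011"  (len 7)
[6] "11001100"  (len 8)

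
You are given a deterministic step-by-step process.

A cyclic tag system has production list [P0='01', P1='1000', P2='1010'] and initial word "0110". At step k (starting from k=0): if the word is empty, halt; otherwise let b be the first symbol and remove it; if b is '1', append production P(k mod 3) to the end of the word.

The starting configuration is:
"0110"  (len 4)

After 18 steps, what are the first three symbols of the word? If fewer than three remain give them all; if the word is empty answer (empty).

101

[0] "0110"  (len 4)
[1] "110"  (len 3)
[2] "101000"  (len 6)
[3] "010001010"  (len 9)
[4] "10001010"  (len 8)
[5] "00010101000"  (len 11)
[6] "0010101000"  (len 10)
[7] "010101000"  (len 9)
[8] "10101000"  (len 8)
[9] "01010001010"  (len 11)
[10] "1010001010"  (len 10)
[11] "0100010101000"  (len 13)
[12] "100010101000"  (len 12)
[13] "0001010100001"  (len 13)
[14] "001010100001"  (len 12)
[15] "01010100001"  (len 11)
[16] "1010100001"  (len 10)
[17] "0101000011000"  (len 13)
[18] "101000011000"  (len 12)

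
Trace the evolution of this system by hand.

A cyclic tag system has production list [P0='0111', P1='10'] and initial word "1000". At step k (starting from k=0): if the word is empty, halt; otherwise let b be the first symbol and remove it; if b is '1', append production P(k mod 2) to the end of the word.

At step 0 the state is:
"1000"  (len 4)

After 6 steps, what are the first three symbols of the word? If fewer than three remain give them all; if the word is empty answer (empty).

111

gen 0: "1000"  (len 4)
gen 1: "0000111"  (len 7)
gen 2: "000111"  (len 6)
gen 3: "00111"  (len 5)
gen 4: "0111"  (len 4)
gen 5: "111"  (len 3)
gen 6: "1110"  (len 4)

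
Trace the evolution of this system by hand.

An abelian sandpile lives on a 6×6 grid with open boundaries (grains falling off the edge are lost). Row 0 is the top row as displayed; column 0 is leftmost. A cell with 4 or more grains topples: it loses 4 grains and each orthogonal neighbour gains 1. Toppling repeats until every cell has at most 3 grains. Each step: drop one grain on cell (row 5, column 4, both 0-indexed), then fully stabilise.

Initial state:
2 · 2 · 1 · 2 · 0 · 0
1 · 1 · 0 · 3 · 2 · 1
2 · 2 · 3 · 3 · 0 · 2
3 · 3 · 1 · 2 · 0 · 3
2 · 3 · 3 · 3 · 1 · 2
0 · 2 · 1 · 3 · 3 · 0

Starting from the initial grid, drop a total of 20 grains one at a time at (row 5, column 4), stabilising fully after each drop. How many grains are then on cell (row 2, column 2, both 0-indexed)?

t=0: 2 · 2 · 1 · 2 · 0 · 0
1 · 1 · 0 · 3 · 2 · 1
2 · 2 · 3 · 3 · 0 · 2
3 · 3 · 1 · 2 · 0 · 3
2 · 3 · 3 · 3 · 1 · 2
0 · 2 · 1 · 3 · 3 · 0
t=1: 2 · 2 · 1 · 2 · 0 · 0
1 · 1 · 0 · 3 · 2 · 1
3 · 3 · 3 · 3 · 0 · 2
1 · 1 · 3 · 3 · 0 · 3
0 · 2 · 1 · 1 · 3 · 2
1 · 3 · 3 · 1 · 1 · 1
t=2: 2 · 2 · 1 · 2 · 0 · 0
1 · 1 · 0 · 3 · 2 · 1
3 · 3 · 3 · 3 · 0 · 2
1 · 1 · 3 · 3 · 0 · 3
0 · 2 · 1 · 1 · 3 · 2
1 · 3 · 3 · 1 · 2 · 1
t=3: 2 · 2 · 1 · 2 · 0 · 0
1 · 1 · 0 · 3 · 2 · 1
3 · 3 · 3 · 3 · 0 · 2
1 · 1 · 3 · 3 · 0 · 3
0 · 2 · 1 · 1 · 3 · 2
1 · 3 · 3 · 1 · 3 · 1
t=4: 2 · 2 · 1 · 2 · 0 · 0
1 · 1 · 0 · 3 · 2 · 1
3 · 3 · 3 · 3 · 0 · 2
1 · 1 · 3 · 3 · 1 · 3
0 · 2 · 1 · 2 · 0 · 3
1 · 3 · 3 · 2 · 1 · 2
t=5: 2 · 2 · 1 · 2 · 0 · 0
1 · 1 · 0 · 3 · 2 · 1
3 · 3 · 3 · 3 · 0 · 2
1 · 1 · 3 · 3 · 1 · 3
0 · 2 · 1 · 2 · 0 · 3
1 · 3 · 3 · 2 · 2 · 2
t=6: 2 · 2 · 1 · 2 · 0 · 0
1 · 1 · 0 · 3 · 2 · 1
3 · 3 · 3 · 3 · 0 · 2
1 · 1 · 3 · 3 · 1 · 3
0 · 2 · 1 · 2 · 0 · 3
1 · 3 · 3 · 2 · 3 · 2
t=7: 2 · 2 · 1 · 2 · 0 · 0
1 · 1 · 0 · 3 · 2 · 1
3 · 3 · 3 · 3 · 0 · 2
1 · 1 · 3 · 3 · 1 · 3
0 · 2 · 1 · 2 · 1 · 3
1 · 3 · 3 · 3 · 0 · 3
t=8: 2 · 2 · 1 · 2 · 0 · 0
1 · 1 · 0 · 3 · 2 · 1
3 · 3 · 3 · 3 · 0 · 2
1 · 1 · 3 · 3 · 1 · 3
0 · 2 · 1 · 2 · 1 · 3
1 · 3 · 3 · 3 · 1 · 3
t=9: 2 · 2 · 1 · 2 · 0 · 0
1 · 1 · 0 · 3 · 2 · 1
3 · 3 · 3 · 3 · 0 · 2
1 · 1 · 3 · 3 · 1 · 3
0 · 2 · 1 · 2 · 1 · 3
1 · 3 · 3 · 3 · 2 · 3
t=10: 2 · 2 · 1 · 2 · 0 · 0
1 · 1 · 0 · 3 · 2 · 1
3 · 3 · 3 · 3 · 0 · 2
1 · 1 · 3 · 3 · 1 · 3
0 · 2 · 1 · 2 · 1 · 3
1 · 3 · 3 · 3 · 3 · 3
t=11: 2 · 2 · 1 · 2 · 0 · 0
1 · 1 · 0 · 3 · 2 · 1
3 · 3 · 3 · 3 · 0 · 3
1 · 1 · 3 · 3 · 2 · 0
0 · 3 · 2 · 3 · 3 · 1
2 · 0 · 1 · 1 · 2 · 1
t=12: 2 · 2 · 1 · 2 · 0 · 0
1 · 1 · 0 · 3 · 2 · 1
3 · 3 · 3 · 3 · 0 · 3
1 · 1 · 3 · 3 · 2 · 0
0 · 3 · 2 · 3 · 3 · 1
2 · 0 · 1 · 1 · 3 · 1
t=13: 2 · 2 · 1 · 3 · 0 · 0
2 · 2 · 2 · 0 · 3 · 1
0 · 2 · 2 · 2 · 2 · 3
3 · 0 · 3 · 3 · 0 · 1
1 · 1 · 1 · 2 · 2 · 2
2 · 1 · 2 · 3 · 1 · 2
t=14: 2 · 2 · 1 · 3 · 0 · 0
2 · 2 · 2 · 0 · 3 · 1
0 · 2 · 2 · 2 · 2 · 3
3 · 0 · 3 · 3 · 0 · 1
1 · 1 · 1 · 2 · 2 · 2
2 · 1 · 2 · 3 · 2 · 2
t=15: 2 · 2 · 1 · 3 · 0 · 0
2 · 2 · 2 · 0 · 3 · 1
0 · 2 · 2 · 2 · 2 · 3
3 · 0 · 3 · 3 · 0 · 1
1 · 1 · 1 · 2 · 2 · 2
2 · 1 · 2 · 3 · 3 · 2
t=16: 2 · 2 · 1 · 3 · 0 · 0
2 · 2 · 2 · 0 · 3 · 1
0 · 2 · 2 · 2 · 2 · 3
3 · 0 · 3 · 3 · 0 · 1
1 · 1 · 1 · 3 · 3 · 2
2 · 1 · 3 · 0 · 1 · 3
t=17: 2 · 2 · 1 · 3 · 0 · 0
2 · 2 · 2 · 0 · 3 · 1
0 · 2 · 2 · 2 · 2 · 3
3 · 0 · 3 · 3 · 0 · 1
1 · 1 · 1 · 3 · 3 · 2
2 · 1 · 3 · 0 · 2 · 3
t=18: 2 · 2 · 1 · 3 · 0 · 0
2 · 2 · 2 · 0 · 3 · 1
0 · 2 · 2 · 2 · 2 · 3
3 · 0 · 3 · 3 · 0 · 1
1 · 1 · 1 · 3 · 3 · 2
2 · 1 · 3 · 0 · 3 · 3
t=19: 2 · 2 · 1 · 3 · 0 · 0
2 · 2 · 2 · 0 · 3 · 1
0 · 2 · 3 · 3 · 2 · 3
3 · 1 · 0 · 1 · 2 · 2
1 · 1 · 3 · 1 · 2 · 0
2 · 1 · 3 · 2 · 2 · 1
t=20: 2 · 2 · 1 · 3 · 0 · 0
2 · 2 · 2 · 0 · 3 · 1
0 · 2 · 3 · 3 · 2 · 3
3 · 1 · 0 · 1 · 2 · 2
1 · 1 · 3 · 1 · 2 · 0
2 · 1 · 3 · 2 · 3 · 1

3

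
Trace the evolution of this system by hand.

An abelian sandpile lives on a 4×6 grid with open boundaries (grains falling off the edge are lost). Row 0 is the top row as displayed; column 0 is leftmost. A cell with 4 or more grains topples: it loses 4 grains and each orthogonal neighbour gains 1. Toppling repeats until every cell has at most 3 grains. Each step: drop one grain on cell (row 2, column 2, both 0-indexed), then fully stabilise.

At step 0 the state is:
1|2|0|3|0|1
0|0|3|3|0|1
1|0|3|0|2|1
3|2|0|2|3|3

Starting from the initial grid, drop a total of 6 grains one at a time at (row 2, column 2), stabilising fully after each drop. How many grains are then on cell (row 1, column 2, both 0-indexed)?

2

step 0: 1|2|0|3|0|1
0|0|3|3|0|1
1|0|3|0|2|1
3|2|0|2|3|3
step 1: 1|2|2|0|1|1
0|1|1|1|1|1
1|1|1|2|2|1
3|2|1|2|3|3
step 2: 1|2|2|0|1|1
0|1|1|1|1|1
1|1|2|2|2|1
3|2|1|2|3|3
step 3: 1|2|2|0|1|1
0|1|1|1|1|1
1|1|3|2|2|1
3|2|1|2|3|3
step 4: 1|2|2|0|1|1
0|1|2|1|1|1
1|2|0|3|2|1
3|2|2|2|3|3
step 5: 1|2|2|0|1|1
0|1|2|1|1|1
1|2|1|3|2|1
3|2|2|2|3|3
step 6: 1|2|2|0|1|1
0|1|2|1|1|1
1|2|2|3|2|1
3|2|2|2|3|3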